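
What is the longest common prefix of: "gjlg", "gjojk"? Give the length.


Words: gjlg, gjojk
  Position 0: all 'g' => match
  Position 1: all 'j' => match
  Position 2: ('l', 'o') => mismatch, stop
LCP = "gj" (length 2)

2


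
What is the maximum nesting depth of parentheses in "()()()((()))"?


Input: "()()()((()))"
Tracking depth:
  Position 0 '(': depth becomes 1
  Position 1 ')': depth becomes 0
  Position 2 '(': depth becomes 1
  Position 3 ')': depth becomes 0
  Position 4 '(': depth becomes 1
  Position 5 ')': depth becomes 0
  Position 6 '(': depth becomes 1
  Position 7 '(': depth becomes 2
  Position 8 '(': depth becomes 3
  Position 9 ')': depth becomes 2
  Position 10 ')': depth becomes 1
  Position 11 ')': depth becomes 0
Maximum depth reached: 3

3


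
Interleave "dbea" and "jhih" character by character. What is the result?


Interleaving "dbea" and "jhih":
  Position 0: 'd' from first, 'j' from second => "dj"
  Position 1: 'b' from first, 'h' from second => "bh"
  Position 2: 'e' from first, 'i' from second => "ei"
  Position 3: 'a' from first, 'h' from second => "ah"
Result: djbheiah

djbheiah


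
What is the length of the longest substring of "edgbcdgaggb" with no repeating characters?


Input: "edgbcdgaggb"
Sliding window (track last position of each char):
  Position 0 ('e'): window [0,0] length 1 -- new best
  Position 1 ('d'): window [0,1] length 2 -- new best
  Position 2 ('g'): window [0,2] length 3 -- new best
  Position 3 ('b'): window [0,3] length 4 -- new best
  Position 4 ('c'): window [0,4] length 5 -- new best
  Position 5 ('d'): repeat (last at 1), move window start to 2
  Position 5 ('d'): window [2,5] length 4
  Position 6 ('g'): repeat (last at 2), move window start to 3
  Position 6 ('g'): window [3,6] length 4
  Position 7 ('a'): window [3,7] length 5
  Position 8 ('g'): repeat (last at 6), move window start to 7
  Position 8 ('g'): window [7,8] length 2
  Position 9 ('g'): repeat (last at 8), move window start to 9
  Position 9 ('g'): window [9,9] length 1
  Position 10 ('b'): window [9,10] length 2
Longest substring with no repeats: "edgbc" with length 5

5


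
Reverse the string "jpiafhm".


Input: jpiafhm
Reading characters right to left:
  Position 6: 'm'
  Position 5: 'h'
  Position 4: 'f'
  Position 3: 'a'
  Position 2: 'i'
  Position 1: 'p'
  Position 0: 'j'
Reversed: mhfaipj

mhfaipj


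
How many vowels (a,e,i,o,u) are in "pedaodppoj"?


Input: pedaodppoj
Checking each character:
  'p' at position 0: consonant
  'e' at position 1: vowel (running total: 1)
  'd' at position 2: consonant
  'a' at position 3: vowel (running total: 2)
  'o' at position 4: vowel (running total: 3)
  'd' at position 5: consonant
  'p' at position 6: consonant
  'p' at position 7: consonant
  'o' at position 8: vowel (running total: 4)
  'j' at position 9: consonant
Total vowels: 4

4


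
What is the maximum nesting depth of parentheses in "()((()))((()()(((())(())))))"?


Input: "()((()))((()()(((())(())))))"
Tracking depth:
  Position 0 '(': depth becomes 1
  Position 1 ')': depth becomes 0
  Position 2 '(': depth becomes 1
  Position 3 '(': depth becomes 2
  Position 4 '(': depth becomes 3
  Position 5 ')': depth becomes 2
  Position 6 ')': depth becomes 1
  Position 7 ')': depth becomes 0
  Position 8 '(': depth becomes 1
  Position 9 '(': depth becomes 2
  Position 10 '(': depth becomes 3
  Position 11 ')': depth becomes 2
  Position 12 '(': depth becomes 3
  Position 13 ')': depth becomes 2
  Position 14 '(': depth becomes 3
  Position 15 '(': depth becomes 4
  Position 16 '(': depth becomes 5
  Position 17 '(': depth becomes 6
  Position 18 ')': depth becomes 5
  Position 19 ')': depth becomes 4
  Position 20 '(': depth becomes 5
  Position 21 '(': depth becomes 6
  Position 22 ')': depth becomes 5
  Position 23 ')': depth becomes 4
  Position 24 ')': depth becomes 3
  Position 25 ')': depth becomes 2
  Position 26 ')': depth becomes 1
  Position 27 ')': depth becomes 0
Maximum depth reached: 6

6


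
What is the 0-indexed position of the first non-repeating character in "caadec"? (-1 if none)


Input: caadec
Character frequencies:
  'a': 2
  'c': 2
  'd': 1
  'e': 1
Scanning left to right for freq == 1:
  Position 0 ('c'): freq=2, skip
  Position 1 ('a'): freq=2, skip
  Position 2 ('a'): freq=2, skip
  Position 3 ('d'): unique! => answer = 3

3


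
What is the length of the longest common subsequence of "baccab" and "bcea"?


LCS of "baccab" and "bcea"
DP table:
           b    c    e    a
      0    0    0    0    0
  b   0    1    1    1    1
  a   0    1    1    1    2
  c   0    1    2    2    2
  c   0    1    2    2    2
  a   0    1    2    2    3
  b   0    1    2    2    3
LCS length = dp[6][4] = 3

3


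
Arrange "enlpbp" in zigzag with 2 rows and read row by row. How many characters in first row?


Zigzag "enlpbp" into 2 rows:
Placing characters:
  'e' => row 0
  'n' => row 1
  'l' => row 0
  'p' => row 1
  'b' => row 0
  'p' => row 1
Rows:
  Row 0: "elb"
  Row 1: "npp"
First row length: 3

3


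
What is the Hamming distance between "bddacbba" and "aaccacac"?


Comparing "bddacbba" and "aaccacac" position by position:
  Position 0: 'b' vs 'a' => differ
  Position 1: 'd' vs 'a' => differ
  Position 2: 'd' vs 'c' => differ
  Position 3: 'a' vs 'c' => differ
  Position 4: 'c' vs 'a' => differ
  Position 5: 'b' vs 'c' => differ
  Position 6: 'b' vs 'a' => differ
  Position 7: 'a' vs 'c' => differ
Total differences (Hamming distance): 8

8


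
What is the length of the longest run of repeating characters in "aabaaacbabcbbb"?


Input: "aabaaacbabcbbb"
Scanning for longest run:
  Position 1 ('a'): continues run of 'a', length=2
  Position 2 ('b'): new char, reset run to 1
  Position 3 ('a'): new char, reset run to 1
  Position 4 ('a'): continues run of 'a', length=2
  Position 5 ('a'): continues run of 'a', length=3
  Position 6 ('c'): new char, reset run to 1
  Position 7 ('b'): new char, reset run to 1
  Position 8 ('a'): new char, reset run to 1
  Position 9 ('b'): new char, reset run to 1
  Position 10 ('c'): new char, reset run to 1
  Position 11 ('b'): new char, reset run to 1
  Position 12 ('b'): continues run of 'b', length=2
  Position 13 ('b'): continues run of 'b', length=3
Longest run: 'a' with length 3

3


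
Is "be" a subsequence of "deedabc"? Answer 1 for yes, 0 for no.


Check if "be" is a subsequence of "deedabc"
Greedy scan:
  Position 0 ('d'): no match needed
  Position 1 ('e'): no match needed
  Position 2 ('e'): no match needed
  Position 3 ('d'): no match needed
  Position 4 ('a'): no match needed
  Position 5 ('b'): matches sub[0] = 'b'
  Position 6 ('c'): no match needed
Only matched 1/2 characters => not a subsequence

0


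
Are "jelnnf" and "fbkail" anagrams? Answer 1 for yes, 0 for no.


Strings: "jelnnf", "fbkail"
Sorted first:  efjlnn
Sorted second: abfikl
Differ at position 0: 'e' vs 'a' => not anagrams

0


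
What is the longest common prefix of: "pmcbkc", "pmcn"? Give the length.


Words: pmcbkc, pmcn
  Position 0: all 'p' => match
  Position 1: all 'm' => match
  Position 2: all 'c' => match
  Position 3: ('b', 'n') => mismatch, stop
LCP = "pmc" (length 3)

3


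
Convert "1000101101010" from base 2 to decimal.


Input: "1000101101010" in base 2
Positional expansion:
  Digit '1' (value 1) x 2^12 = 4096
  Digit '0' (value 0) x 2^11 = 0
  Digit '0' (value 0) x 2^10 = 0
  Digit '0' (value 0) x 2^9 = 0
  Digit '1' (value 1) x 2^8 = 256
  Digit '0' (value 0) x 2^7 = 0
  Digit '1' (value 1) x 2^6 = 64
  Digit '1' (value 1) x 2^5 = 32
  Digit '0' (value 0) x 2^4 = 0
  Digit '1' (value 1) x 2^3 = 8
  Digit '0' (value 0) x 2^2 = 0
  Digit '1' (value 1) x 2^1 = 2
  Digit '0' (value 0) x 2^0 = 0
Sum = 4458

4458


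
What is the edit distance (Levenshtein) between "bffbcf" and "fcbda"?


Computing edit distance: "bffbcf" -> "fcbda"
DP table:
           f    c    b    d    a
      0    1    2    3    4    5
  b   1    1    2    2    3    4
  f   2    1    2    3    3    4
  f   3    2    2    3    4    4
  b   4    3    3    2    3    4
  c   5    4    3    3    3    4
  f   6    5    4    4    4    4
Edit distance = dp[6][5] = 4

4


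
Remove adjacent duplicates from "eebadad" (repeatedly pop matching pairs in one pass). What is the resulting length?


Input: eebadad
Stack-based adjacent duplicate removal:
  Read 'e': push. Stack: e
  Read 'e': matches stack top 'e' => pop. Stack: (empty)
  Read 'b': push. Stack: b
  Read 'a': push. Stack: ba
  Read 'd': push. Stack: bad
  Read 'a': push. Stack: bada
  Read 'd': push. Stack: badad
Final stack: "badad" (length 5)

5


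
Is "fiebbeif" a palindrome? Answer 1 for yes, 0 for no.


Input: fiebbeif
Reversed: fiebbeif
  Compare pos 0 ('f') with pos 7 ('f'): match
  Compare pos 1 ('i') with pos 6 ('i'): match
  Compare pos 2 ('e') with pos 5 ('e'): match
  Compare pos 3 ('b') with pos 4 ('b'): match
Result: palindrome

1


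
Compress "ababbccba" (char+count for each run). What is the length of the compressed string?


Input: ababbccba
Runs:
  'a' x 1 => "a1"
  'b' x 1 => "b1"
  'a' x 1 => "a1"
  'b' x 2 => "b2"
  'c' x 2 => "c2"
  'b' x 1 => "b1"
  'a' x 1 => "a1"
Compressed: "a1b1a1b2c2b1a1"
Compressed length: 14

14


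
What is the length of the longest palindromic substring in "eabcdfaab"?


Input: "eabcdfaab"
Checking substrings for palindromes:
  [6:8] "aa" (len 2) => palindrome
Longest palindromic substring: "aa" with length 2

2


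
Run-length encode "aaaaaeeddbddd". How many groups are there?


Input: aaaaaeeddbddd
Scanning for consecutive runs:
  Group 1: 'a' x 5 (positions 0-4)
  Group 2: 'e' x 2 (positions 5-6)
  Group 3: 'd' x 2 (positions 7-8)
  Group 4: 'b' x 1 (positions 9-9)
  Group 5: 'd' x 3 (positions 10-12)
Total groups: 5

5


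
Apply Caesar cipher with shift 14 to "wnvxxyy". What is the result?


Caesar cipher: shift "wnvxxyy" by 14
  'w' (pos 22) + 14 = pos 10 = 'k'
  'n' (pos 13) + 14 = pos 1 = 'b'
  'v' (pos 21) + 14 = pos 9 = 'j'
  'x' (pos 23) + 14 = pos 11 = 'l'
  'x' (pos 23) + 14 = pos 11 = 'l'
  'y' (pos 24) + 14 = pos 12 = 'm'
  'y' (pos 24) + 14 = pos 12 = 'm'
Result: kbjllmm

kbjllmm


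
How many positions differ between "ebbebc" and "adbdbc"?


Comparing "ebbebc" and "adbdbc" position by position:
  Position 0: 'e' vs 'a' => DIFFER
  Position 1: 'b' vs 'd' => DIFFER
  Position 2: 'b' vs 'b' => same
  Position 3: 'e' vs 'd' => DIFFER
  Position 4: 'b' vs 'b' => same
  Position 5: 'c' vs 'c' => same
Positions that differ: 3

3


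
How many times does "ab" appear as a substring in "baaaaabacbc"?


Searching for "ab" in "baaaaabacbc"
Scanning each position:
  Position 0: "ba" => no
  Position 1: "aa" => no
  Position 2: "aa" => no
  Position 3: "aa" => no
  Position 4: "aa" => no
  Position 5: "ab" => MATCH
  Position 6: "ba" => no
  Position 7: "ac" => no
  Position 8: "cb" => no
  Position 9: "bc" => no
Total occurrences: 1

1


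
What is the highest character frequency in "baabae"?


Input: baabae
Character counts:
  'a': 3
  'b': 2
  'e': 1
Maximum frequency: 3

3


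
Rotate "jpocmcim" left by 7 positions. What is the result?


Input: "jpocmcim", rotate left by 7
First 7 characters: "jpocmci"
Remaining characters: "m"
Concatenate remaining + first: "m" + "jpocmci" = "mjpocmci"

mjpocmci


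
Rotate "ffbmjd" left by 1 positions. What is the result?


Input: "ffbmjd", rotate left by 1
First 1 characters: "f"
Remaining characters: "fbmjd"
Concatenate remaining + first: "fbmjd" + "f" = "fbmjdf"

fbmjdf


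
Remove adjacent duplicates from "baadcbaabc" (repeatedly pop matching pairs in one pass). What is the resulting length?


Input: baadcbaabc
Stack-based adjacent duplicate removal:
  Read 'b': push. Stack: b
  Read 'a': push. Stack: ba
  Read 'a': matches stack top 'a' => pop. Stack: b
  Read 'd': push. Stack: bd
  Read 'c': push. Stack: bdc
  Read 'b': push. Stack: bdcb
  Read 'a': push. Stack: bdcba
  Read 'a': matches stack top 'a' => pop. Stack: bdcb
  Read 'b': matches stack top 'b' => pop. Stack: bdc
  Read 'c': matches stack top 'c' => pop. Stack: bd
Final stack: "bd" (length 2)

2


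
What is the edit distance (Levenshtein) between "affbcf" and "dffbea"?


Computing edit distance: "affbcf" -> "dffbea"
DP table:
           d    f    f    b    e    a
      0    1    2    3    4    5    6
  a   1    1    2    3    4    5    5
  f   2    2    1    2    3    4    5
  f   3    3    2    1    2    3    4
  b   4    4    3    2    1    2    3
  c   5    5    4    3    2    2    3
  f   6    6    5    4    3    3    3
Edit distance = dp[6][6] = 3

3


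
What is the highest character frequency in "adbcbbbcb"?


Input: adbcbbbcb
Character counts:
  'a': 1
  'b': 5
  'c': 2
  'd': 1
Maximum frequency: 5

5


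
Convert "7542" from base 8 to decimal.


Input: "7542" in base 8
Positional expansion:
  Digit '7' (value 7) x 8^3 = 3584
  Digit '5' (value 5) x 8^2 = 320
  Digit '4' (value 4) x 8^1 = 32
  Digit '2' (value 2) x 8^0 = 2
Sum = 3938

3938


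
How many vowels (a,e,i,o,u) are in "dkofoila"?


Input: dkofoila
Checking each character:
  'd' at position 0: consonant
  'k' at position 1: consonant
  'o' at position 2: vowel (running total: 1)
  'f' at position 3: consonant
  'o' at position 4: vowel (running total: 2)
  'i' at position 5: vowel (running total: 3)
  'l' at position 6: consonant
  'a' at position 7: vowel (running total: 4)
Total vowels: 4

4


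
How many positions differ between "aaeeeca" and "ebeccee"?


Comparing "aaeeeca" and "ebeccee" position by position:
  Position 0: 'a' vs 'e' => DIFFER
  Position 1: 'a' vs 'b' => DIFFER
  Position 2: 'e' vs 'e' => same
  Position 3: 'e' vs 'c' => DIFFER
  Position 4: 'e' vs 'c' => DIFFER
  Position 5: 'c' vs 'e' => DIFFER
  Position 6: 'a' vs 'e' => DIFFER
Positions that differ: 6

6


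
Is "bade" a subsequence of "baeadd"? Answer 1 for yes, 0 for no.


Check if "bade" is a subsequence of "baeadd"
Greedy scan:
  Position 0 ('b'): matches sub[0] = 'b'
  Position 1 ('a'): matches sub[1] = 'a'
  Position 2 ('e'): no match needed
  Position 3 ('a'): no match needed
  Position 4 ('d'): matches sub[2] = 'd'
  Position 5 ('d'): no match needed
Only matched 3/4 characters => not a subsequence

0


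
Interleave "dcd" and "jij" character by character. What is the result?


Interleaving "dcd" and "jij":
  Position 0: 'd' from first, 'j' from second => "dj"
  Position 1: 'c' from first, 'i' from second => "ci"
  Position 2: 'd' from first, 'j' from second => "dj"
Result: djcidj

djcidj


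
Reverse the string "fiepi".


Input: fiepi
Reading characters right to left:
  Position 4: 'i'
  Position 3: 'p'
  Position 2: 'e'
  Position 1: 'i'
  Position 0: 'f'
Reversed: ipeif

ipeif


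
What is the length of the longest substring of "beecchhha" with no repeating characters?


Input: "beecchhha"
Sliding window (track last position of each char):
  Position 0 ('b'): window [0,0] length 1 -- new best
  Position 1 ('e'): window [0,1] length 2 -- new best
  Position 2 ('e'): repeat (last at 1), move window start to 2
  Position 2 ('e'): window [2,2] length 1
  Position 3 ('c'): window [2,3] length 2
  Position 4 ('c'): repeat (last at 3), move window start to 4
  Position 4 ('c'): window [4,4] length 1
  Position 5 ('h'): window [4,5] length 2
  Position 6 ('h'): repeat (last at 5), move window start to 6
  Position 6 ('h'): window [6,6] length 1
  Position 7 ('h'): repeat (last at 6), move window start to 7
  Position 7 ('h'): window [7,7] length 1
  Position 8 ('a'): window [7,8] length 2
Longest substring with no repeats: "be" with length 2

2


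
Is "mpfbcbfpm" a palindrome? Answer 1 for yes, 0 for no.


Input: mpfbcbfpm
Reversed: mpfbcbfpm
  Compare pos 0 ('m') with pos 8 ('m'): match
  Compare pos 1 ('p') with pos 7 ('p'): match
  Compare pos 2 ('f') with pos 6 ('f'): match
  Compare pos 3 ('b') with pos 5 ('b'): match
Result: palindrome

1


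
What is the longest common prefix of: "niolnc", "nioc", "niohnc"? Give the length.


Words: niolnc, nioc, niohnc
  Position 0: all 'n' => match
  Position 1: all 'i' => match
  Position 2: all 'o' => match
  Position 3: ('l', 'c', 'h') => mismatch, stop
LCP = "nio" (length 3)

3


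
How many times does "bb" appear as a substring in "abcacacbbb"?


Searching for "bb" in "abcacacbbb"
Scanning each position:
  Position 0: "ab" => no
  Position 1: "bc" => no
  Position 2: "ca" => no
  Position 3: "ac" => no
  Position 4: "ca" => no
  Position 5: "ac" => no
  Position 6: "cb" => no
  Position 7: "bb" => MATCH
  Position 8: "bb" => MATCH
Total occurrences: 2

2


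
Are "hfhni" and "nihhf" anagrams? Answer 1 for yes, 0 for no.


Strings: "hfhni", "nihhf"
Sorted first:  fhhin
Sorted second: fhhin
Sorted forms match => anagrams

1


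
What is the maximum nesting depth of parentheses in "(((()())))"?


Input: "(((()())))"
Tracking depth:
  Position 0 '(': depth becomes 1
  Position 1 '(': depth becomes 2
  Position 2 '(': depth becomes 3
  Position 3 '(': depth becomes 4
  Position 4 ')': depth becomes 3
  Position 5 '(': depth becomes 4
  Position 6 ')': depth becomes 3
  Position 7 ')': depth becomes 2
  Position 8 ')': depth becomes 1
  Position 9 ')': depth becomes 0
Maximum depth reached: 4

4


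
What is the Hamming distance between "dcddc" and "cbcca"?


Comparing "dcddc" and "cbcca" position by position:
  Position 0: 'd' vs 'c' => differ
  Position 1: 'c' vs 'b' => differ
  Position 2: 'd' vs 'c' => differ
  Position 3: 'd' vs 'c' => differ
  Position 4: 'c' vs 'a' => differ
Total differences (Hamming distance): 5

5


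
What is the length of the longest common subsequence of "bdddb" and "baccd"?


LCS of "bdddb" and "baccd"
DP table:
           b    a    c    c    d
      0    0    0    0    0    0
  b   0    1    1    1    1    1
  d   0    1    1    1    1    2
  d   0    1    1    1    1    2
  d   0    1    1    1    1    2
  b   0    1    1    1    1    2
LCS length = dp[5][5] = 2

2


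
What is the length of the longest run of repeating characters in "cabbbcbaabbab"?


Input: "cabbbcbaabbab"
Scanning for longest run:
  Position 1 ('a'): new char, reset run to 1
  Position 2 ('b'): new char, reset run to 1
  Position 3 ('b'): continues run of 'b', length=2
  Position 4 ('b'): continues run of 'b', length=3
  Position 5 ('c'): new char, reset run to 1
  Position 6 ('b'): new char, reset run to 1
  Position 7 ('a'): new char, reset run to 1
  Position 8 ('a'): continues run of 'a', length=2
  Position 9 ('b'): new char, reset run to 1
  Position 10 ('b'): continues run of 'b', length=2
  Position 11 ('a'): new char, reset run to 1
  Position 12 ('b'): new char, reset run to 1
Longest run: 'b' with length 3

3


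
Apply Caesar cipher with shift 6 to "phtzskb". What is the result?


Caesar cipher: shift "phtzskb" by 6
  'p' (pos 15) + 6 = pos 21 = 'v'
  'h' (pos 7) + 6 = pos 13 = 'n'
  't' (pos 19) + 6 = pos 25 = 'z'
  'z' (pos 25) + 6 = pos 5 = 'f'
  's' (pos 18) + 6 = pos 24 = 'y'
  'k' (pos 10) + 6 = pos 16 = 'q'
  'b' (pos 1) + 6 = pos 7 = 'h'
Result: vnzfyqh

vnzfyqh


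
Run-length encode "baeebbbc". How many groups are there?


Input: baeebbbc
Scanning for consecutive runs:
  Group 1: 'b' x 1 (positions 0-0)
  Group 2: 'a' x 1 (positions 1-1)
  Group 3: 'e' x 2 (positions 2-3)
  Group 4: 'b' x 3 (positions 4-6)
  Group 5: 'c' x 1 (positions 7-7)
Total groups: 5

5


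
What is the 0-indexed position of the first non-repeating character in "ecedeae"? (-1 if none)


Input: ecedeae
Character frequencies:
  'a': 1
  'c': 1
  'd': 1
  'e': 4
Scanning left to right for freq == 1:
  Position 0 ('e'): freq=4, skip
  Position 1 ('c'): unique! => answer = 1

1


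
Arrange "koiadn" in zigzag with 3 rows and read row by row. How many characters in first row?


Zigzag "koiadn" into 3 rows:
Placing characters:
  'k' => row 0
  'o' => row 1
  'i' => row 2
  'a' => row 1
  'd' => row 0
  'n' => row 1
Rows:
  Row 0: "kd"
  Row 1: "oan"
  Row 2: "i"
First row length: 2

2


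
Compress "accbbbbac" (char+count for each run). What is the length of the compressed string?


Input: accbbbbac
Runs:
  'a' x 1 => "a1"
  'c' x 2 => "c2"
  'b' x 4 => "b4"
  'a' x 1 => "a1"
  'c' x 1 => "c1"
Compressed: "a1c2b4a1c1"
Compressed length: 10

10


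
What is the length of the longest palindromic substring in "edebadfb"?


Input: "edebadfb"
Checking substrings for palindromes:
  [0:3] "ede" (len 3) => palindrome
Longest palindromic substring: "ede" with length 3

3


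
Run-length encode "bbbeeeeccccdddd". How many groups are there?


Input: bbbeeeeccccdddd
Scanning for consecutive runs:
  Group 1: 'b' x 3 (positions 0-2)
  Group 2: 'e' x 4 (positions 3-6)
  Group 3: 'c' x 4 (positions 7-10)
  Group 4: 'd' x 4 (positions 11-14)
Total groups: 4

4


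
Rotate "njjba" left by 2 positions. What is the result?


Input: "njjba", rotate left by 2
First 2 characters: "nj"
Remaining characters: "jba"
Concatenate remaining + first: "jba" + "nj" = "jbanj"

jbanj


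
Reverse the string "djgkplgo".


Input: djgkplgo
Reading characters right to left:
  Position 7: 'o'
  Position 6: 'g'
  Position 5: 'l'
  Position 4: 'p'
  Position 3: 'k'
  Position 2: 'g'
  Position 1: 'j'
  Position 0: 'd'
Reversed: oglpkgjd

oglpkgjd


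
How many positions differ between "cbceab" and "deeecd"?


Comparing "cbceab" and "deeecd" position by position:
  Position 0: 'c' vs 'd' => DIFFER
  Position 1: 'b' vs 'e' => DIFFER
  Position 2: 'c' vs 'e' => DIFFER
  Position 3: 'e' vs 'e' => same
  Position 4: 'a' vs 'c' => DIFFER
  Position 5: 'b' vs 'd' => DIFFER
Positions that differ: 5

5


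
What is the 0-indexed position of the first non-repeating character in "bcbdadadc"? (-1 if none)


Input: bcbdadadc
Character frequencies:
  'a': 2
  'b': 2
  'c': 2
  'd': 3
Scanning left to right for freq == 1:
  Position 0 ('b'): freq=2, skip
  Position 1 ('c'): freq=2, skip
  Position 2 ('b'): freq=2, skip
  Position 3 ('d'): freq=3, skip
  Position 4 ('a'): freq=2, skip
  Position 5 ('d'): freq=3, skip
  Position 6 ('a'): freq=2, skip
  Position 7 ('d'): freq=3, skip
  Position 8 ('c'): freq=2, skip
  No unique character found => answer = -1

-1


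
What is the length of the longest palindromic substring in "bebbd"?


Input: "bebbd"
Checking substrings for palindromes:
  [0:3] "beb" (len 3) => palindrome
  [2:4] "bb" (len 2) => palindrome
Longest palindromic substring: "beb" with length 3

3


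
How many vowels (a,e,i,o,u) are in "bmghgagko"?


Input: bmghgagko
Checking each character:
  'b' at position 0: consonant
  'm' at position 1: consonant
  'g' at position 2: consonant
  'h' at position 3: consonant
  'g' at position 4: consonant
  'a' at position 5: vowel (running total: 1)
  'g' at position 6: consonant
  'k' at position 7: consonant
  'o' at position 8: vowel (running total: 2)
Total vowels: 2

2


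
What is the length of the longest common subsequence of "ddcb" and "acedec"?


LCS of "ddcb" and "acedec"
DP table:
           a    c    e    d    e    c
      0    0    0    0    0    0    0
  d   0    0    0    0    1    1    1
  d   0    0    0    0    1    1    1
  c   0    0    1    1    1    1    2
  b   0    0    1    1    1    1    2
LCS length = dp[4][6] = 2

2


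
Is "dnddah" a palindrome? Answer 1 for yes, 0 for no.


Input: dnddah
Reversed: haddnd
  Compare pos 0 ('d') with pos 5 ('h'): MISMATCH
  Compare pos 1 ('n') with pos 4 ('a'): MISMATCH
  Compare pos 2 ('d') with pos 3 ('d'): match
Result: not a palindrome

0


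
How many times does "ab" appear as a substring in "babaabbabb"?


Searching for "ab" in "babaabbabb"
Scanning each position:
  Position 0: "ba" => no
  Position 1: "ab" => MATCH
  Position 2: "ba" => no
  Position 3: "aa" => no
  Position 4: "ab" => MATCH
  Position 5: "bb" => no
  Position 6: "ba" => no
  Position 7: "ab" => MATCH
  Position 8: "bb" => no
Total occurrences: 3

3


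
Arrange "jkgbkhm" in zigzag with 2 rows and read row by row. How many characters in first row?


Zigzag "jkgbkhm" into 2 rows:
Placing characters:
  'j' => row 0
  'k' => row 1
  'g' => row 0
  'b' => row 1
  'k' => row 0
  'h' => row 1
  'm' => row 0
Rows:
  Row 0: "jgkm"
  Row 1: "kbh"
First row length: 4

4


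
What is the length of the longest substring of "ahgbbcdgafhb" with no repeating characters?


Input: "ahgbbcdgafhb"
Sliding window (track last position of each char):
  Position 0 ('a'): window [0,0] length 1 -- new best
  Position 1 ('h'): window [0,1] length 2 -- new best
  Position 2 ('g'): window [0,2] length 3 -- new best
  Position 3 ('b'): window [0,3] length 4 -- new best
  Position 4 ('b'): repeat (last at 3), move window start to 4
  Position 4 ('b'): window [4,4] length 1
  Position 5 ('c'): window [4,5] length 2
  Position 6 ('d'): window [4,6] length 3
  Position 7 ('g'): window [4,7] length 4
  Position 8 ('a'): window [4,8] length 5 -- new best
  Position 9 ('f'): window [4,9] length 6 -- new best
  Position 10 ('h'): window [4,10] length 7 -- new best
  Position 11 ('b'): repeat (last at 4), move window start to 5
  Position 11 ('b'): window [5,11] length 7
Longest substring with no repeats: "bcdgafh" with length 7

7


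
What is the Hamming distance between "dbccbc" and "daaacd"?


Comparing "dbccbc" and "daaacd" position by position:
  Position 0: 'd' vs 'd' => same
  Position 1: 'b' vs 'a' => differ
  Position 2: 'c' vs 'a' => differ
  Position 3: 'c' vs 'a' => differ
  Position 4: 'b' vs 'c' => differ
  Position 5: 'c' vs 'd' => differ
Total differences (Hamming distance): 5

5


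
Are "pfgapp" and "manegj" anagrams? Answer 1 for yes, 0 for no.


Strings: "pfgapp", "manegj"
Sorted first:  afgppp
Sorted second: aegjmn
Differ at position 1: 'f' vs 'e' => not anagrams

0


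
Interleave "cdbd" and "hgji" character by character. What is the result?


Interleaving "cdbd" and "hgji":
  Position 0: 'c' from first, 'h' from second => "ch"
  Position 1: 'd' from first, 'g' from second => "dg"
  Position 2: 'b' from first, 'j' from second => "bj"
  Position 3: 'd' from first, 'i' from second => "di"
Result: chdgbjdi

chdgbjdi


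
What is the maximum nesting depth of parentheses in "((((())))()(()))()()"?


Input: "((((())))()(()))()()"
Tracking depth:
  Position 0 '(': depth becomes 1
  Position 1 '(': depth becomes 2
  Position 2 '(': depth becomes 3
  Position 3 '(': depth becomes 4
  Position 4 '(': depth becomes 5
  Position 5 ')': depth becomes 4
  Position 6 ')': depth becomes 3
  Position 7 ')': depth becomes 2
  Position 8 ')': depth becomes 1
  Position 9 '(': depth becomes 2
  Position 10 ')': depth becomes 1
  Position 11 '(': depth becomes 2
  Position 12 '(': depth becomes 3
  Position 13 ')': depth becomes 2
  Position 14 ')': depth becomes 1
  Position 15 ')': depth becomes 0
  Position 16 '(': depth becomes 1
  Position 17 ')': depth becomes 0
  Position 18 '(': depth becomes 1
  Position 19 ')': depth becomes 0
Maximum depth reached: 5

5


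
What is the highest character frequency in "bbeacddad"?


Input: bbeacddad
Character counts:
  'a': 2
  'b': 2
  'c': 1
  'd': 3
  'e': 1
Maximum frequency: 3

3


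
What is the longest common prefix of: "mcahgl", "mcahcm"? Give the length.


Words: mcahgl, mcahcm
  Position 0: all 'm' => match
  Position 1: all 'c' => match
  Position 2: all 'a' => match
  Position 3: all 'h' => match
  Position 4: ('g', 'c') => mismatch, stop
LCP = "mcah" (length 4)

4


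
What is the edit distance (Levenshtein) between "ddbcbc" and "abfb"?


Computing edit distance: "ddbcbc" -> "abfb"
DP table:
           a    b    f    b
      0    1    2    3    4
  d   1    1    2    3    4
  d   2    2    2    3    4
  b   3    3    2    3    3
  c   4    4    3    3    4
  b   5    5    4    4    3
  c   6    6    5    5    4
Edit distance = dp[6][4] = 4

4


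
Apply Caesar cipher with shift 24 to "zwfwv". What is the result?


Caesar cipher: shift "zwfwv" by 24
  'z' (pos 25) + 24 = pos 23 = 'x'
  'w' (pos 22) + 24 = pos 20 = 'u'
  'f' (pos 5) + 24 = pos 3 = 'd'
  'w' (pos 22) + 24 = pos 20 = 'u'
  'v' (pos 21) + 24 = pos 19 = 't'
Result: xudut

xudut


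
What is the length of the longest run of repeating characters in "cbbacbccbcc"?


Input: "cbbacbccbcc"
Scanning for longest run:
  Position 1 ('b'): new char, reset run to 1
  Position 2 ('b'): continues run of 'b', length=2
  Position 3 ('a'): new char, reset run to 1
  Position 4 ('c'): new char, reset run to 1
  Position 5 ('b'): new char, reset run to 1
  Position 6 ('c'): new char, reset run to 1
  Position 7 ('c'): continues run of 'c', length=2
  Position 8 ('b'): new char, reset run to 1
  Position 9 ('c'): new char, reset run to 1
  Position 10 ('c'): continues run of 'c', length=2
Longest run: 'b' with length 2

2


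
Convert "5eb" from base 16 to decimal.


Input: "5eb" in base 16
Positional expansion:
  Digit '5' (value 5) x 16^2 = 1280
  Digit 'e' (value 14) x 16^1 = 224
  Digit 'b' (value 11) x 16^0 = 11
Sum = 1515

1515


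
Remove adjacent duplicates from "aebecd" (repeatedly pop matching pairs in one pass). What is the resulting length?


Input: aebecd
Stack-based adjacent duplicate removal:
  Read 'a': push. Stack: a
  Read 'e': push. Stack: ae
  Read 'b': push. Stack: aeb
  Read 'e': push. Stack: aebe
  Read 'c': push. Stack: aebec
  Read 'd': push. Stack: aebecd
Final stack: "aebecd" (length 6)

6


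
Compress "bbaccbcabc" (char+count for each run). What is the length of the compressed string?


Input: bbaccbcabc
Runs:
  'b' x 2 => "b2"
  'a' x 1 => "a1"
  'c' x 2 => "c2"
  'b' x 1 => "b1"
  'c' x 1 => "c1"
  'a' x 1 => "a1"
  'b' x 1 => "b1"
  'c' x 1 => "c1"
Compressed: "b2a1c2b1c1a1b1c1"
Compressed length: 16

16


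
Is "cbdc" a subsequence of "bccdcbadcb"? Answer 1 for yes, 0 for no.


Check if "cbdc" is a subsequence of "bccdcbadcb"
Greedy scan:
  Position 0 ('b'): no match needed
  Position 1 ('c'): matches sub[0] = 'c'
  Position 2 ('c'): no match needed
  Position 3 ('d'): no match needed
  Position 4 ('c'): no match needed
  Position 5 ('b'): matches sub[1] = 'b'
  Position 6 ('a'): no match needed
  Position 7 ('d'): matches sub[2] = 'd'
  Position 8 ('c'): matches sub[3] = 'c'
  Position 9 ('b'): no match needed
All 4 characters matched => is a subsequence

1


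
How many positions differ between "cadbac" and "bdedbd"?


Comparing "cadbac" and "bdedbd" position by position:
  Position 0: 'c' vs 'b' => DIFFER
  Position 1: 'a' vs 'd' => DIFFER
  Position 2: 'd' vs 'e' => DIFFER
  Position 3: 'b' vs 'd' => DIFFER
  Position 4: 'a' vs 'b' => DIFFER
  Position 5: 'c' vs 'd' => DIFFER
Positions that differ: 6

6


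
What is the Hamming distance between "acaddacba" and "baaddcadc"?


Comparing "acaddacba" and "baaddcadc" position by position:
  Position 0: 'a' vs 'b' => differ
  Position 1: 'c' vs 'a' => differ
  Position 2: 'a' vs 'a' => same
  Position 3: 'd' vs 'd' => same
  Position 4: 'd' vs 'd' => same
  Position 5: 'a' vs 'c' => differ
  Position 6: 'c' vs 'a' => differ
  Position 7: 'b' vs 'd' => differ
  Position 8: 'a' vs 'c' => differ
Total differences (Hamming distance): 6

6


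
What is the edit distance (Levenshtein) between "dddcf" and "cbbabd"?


Computing edit distance: "dddcf" -> "cbbabd"
DP table:
           c    b    b    a    b    d
      0    1    2    3    4    5    6
  d   1    1    2    3    4    5    5
  d   2    2    2    3    4    5    5
  d   3    3    3    3    4    5    5
  c   4    3    4    4    4    5    6
  f   5    4    4    5    5    5    6
Edit distance = dp[5][6] = 6

6


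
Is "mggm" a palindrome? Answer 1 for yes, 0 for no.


Input: mggm
Reversed: mggm
  Compare pos 0 ('m') with pos 3 ('m'): match
  Compare pos 1 ('g') with pos 2 ('g'): match
Result: palindrome

1


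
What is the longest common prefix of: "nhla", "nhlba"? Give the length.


Words: nhla, nhlba
  Position 0: all 'n' => match
  Position 1: all 'h' => match
  Position 2: all 'l' => match
  Position 3: ('a', 'b') => mismatch, stop
LCP = "nhl" (length 3)

3


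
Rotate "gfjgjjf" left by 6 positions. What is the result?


Input: "gfjgjjf", rotate left by 6
First 6 characters: "gfjgjj"
Remaining characters: "f"
Concatenate remaining + first: "f" + "gfjgjj" = "fgfjgjj"

fgfjgjj


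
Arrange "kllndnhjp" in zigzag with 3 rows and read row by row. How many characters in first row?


Zigzag "kllndnhjp" into 3 rows:
Placing characters:
  'k' => row 0
  'l' => row 1
  'l' => row 2
  'n' => row 1
  'd' => row 0
  'n' => row 1
  'h' => row 2
  'j' => row 1
  'p' => row 0
Rows:
  Row 0: "kdp"
  Row 1: "lnnj"
  Row 2: "lh"
First row length: 3

3


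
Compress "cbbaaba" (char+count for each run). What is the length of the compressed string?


Input: cbbaaba
Runs:
  'c' x 1 => "c1"
  'b' x 2 => "b2"
  'a' x 2 => "a2"
  'b' x 1 => "b1"
  'a' x 1 => "a1"
Compressed: "c1b2a2b1a1"
Compressed length: 10

10


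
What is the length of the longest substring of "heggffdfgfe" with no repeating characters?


Input: "heggffdfgfe"
Sliding window (track last position of each char):
  Position 0 ('h'): window [0,0] length 1 -- new best
  Position 1 ('e'): window [0,1] length 2 -- new best
  Position 2 ('g'): window [0,2] length 3 -- new best
  Position 3 ('g'): repeat (last at 2), move window start to 3
  Position 3 ('g'): window [3,3] length 1
  Position 4 ('f'): window [3,4] length 2
  Position 5 ('f'): repeat (last at 4), move window start to 5
  Position 5 ('f'): window [5,5] length 1
  Position 6 ('d'): window [5,6] length 2
  Position 7 ('f'): repeat (last at 5), move window start to 6
  Position 7 ('f'): window [6,7] length 2
  Position 8 ('g'): window [6,8] length 3
  Position 9 ('f'): repeat (last at 7), move window start to 8
  Position 9 ('f'): window [8,9] length 2
  Position 10 ('e'): window [8,10] length 3
Longest substring with no repeats: "heg" with length 3

3


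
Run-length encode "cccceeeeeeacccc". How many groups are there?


Input: cccceeeeeeacccc
Scanning for consecutive runs:
  Group 1: 'c' x 4 (positions 0-3)
  Group 2: 'e' x 6 (positions 4-9)
  Group 3: 'a' x 1 (positions 10-10)
  Group 4: 'c' x 4 (positions 11-14)
Total groups: 4

4


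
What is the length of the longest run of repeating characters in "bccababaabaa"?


Input: "bccababaabaa"
Scanning for longest run:
  Position 1 ('c'): new char, reset run to 1
  Position 2 ('c'): continues run of 'c', length=2
  Position 3 ('a'): new char, reset run to 1
  Position 4 ('b'): new char, reset run to 1
  Position 5 ('a'): new char, reset run to 1
  Position 6 ('b'): new char, reset run to 1
  Position 7 ('a'): new char, reset run to 1
  Position 8 ('a'): continues run of 'a', length=2
  Position 9 ('b'): new char, reset run to 1
  Position 10 ('a'): new char, reset run to 1
  Position 11 ('a'): continues run of 'a', length=2
Longest run: 'c' with length 2

2


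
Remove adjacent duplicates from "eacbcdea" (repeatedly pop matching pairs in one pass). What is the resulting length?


Input: eacbcdea
Stack-based adjacent duplicate removal:
  Read 'e': push. Stack: e
  Read 'a': push. Stack: ea
  Read 'c': push. Stack: eac
  Read 'b': push. Stack: eacb
  Read 'c': push. Stack: eacbc
  Read 'd': push. Stack: eacbcd
  Read 'e': push. Stack: eacbcde
  Read 'a': push. Stack: eacbcdea
Final stack: "eacbcdea" (length 8)

8


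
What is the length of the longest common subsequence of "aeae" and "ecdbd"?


LCS of "aeae" and "ecdbd"
DP table:
           e    c    d    b    d
      0    0    0    0    0    0
  a   0    0    0    0    0    0
  e   0    1    1    1    1    1
  a   0    1    1    1    1    1
  e   0    1    1    1    1    1
LCS length = dp[4][5] = 1

1


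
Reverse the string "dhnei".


Input: dhnei
Reading characters right to left:
  Position 4: 'i'
  Position 3: 'e'
  Position 2: 'n'
  Position 1: 'h'
  Position 0: 'd'
Reversed: ienhd

ienhd


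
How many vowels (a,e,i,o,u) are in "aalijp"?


Input: aalijp
Checking each character:
  'a' at position 0: vowel (running total: 1)
  'a' at position 1: vowel (running total: 2)
  'l' at position 2: consonant
  'i' at position 3: vowel (running total: 3)
  'j' at position 4: consonant
  'p' at position 5: consonant
Total vowels: 3

3


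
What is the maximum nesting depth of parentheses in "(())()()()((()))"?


Input: "(())()()()((()))"
Tracking depth:
  Position 0 '(': depth becomes 1
  Position 1 '(': depth becomes 2
  Position 2 ')': depth becomes 1
  Position 3 ')': depth becomes 0
  Position 4 '(': depth becomes 1
  Position 5 ')': depth becomes 0
  Position 6 '(': depth becomes 1
  Position 7 ')': depth becomes 0
  Position 8 '(': depth becomes 1
  Position 9 ')': depth becomes 0
  Position 10 '(': depth becomes 1
  Position 11 '(': depth becomes 2
  Position 12 '(': depth becomes 3
  Position 13 ')': depth becomes 2
  Position 14 ')': depth becomes 1
  Position 15 ')': depth becomes 0
Maximum depth reached: 3

3


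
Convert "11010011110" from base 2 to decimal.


Input: "11010011110" in base 2
Positional expansion:
  Digit '1' (value 1) x 2^10 = 1024
  Digit '1' (value 1) x 2^9 = 512
  Digit '0' (value 0) x 2^8 = 0
  Digit '1' (value 1) x 2^7 = 128
  Digit '0' (value 0) x 2^6 = 0
  Digit '0' (value 0) x 2^5 = 0
  Digit '1' (value 1) x 2^4 = 16
  Digit '1' (value 1) x 2^3 = 8
  Digit '1' (value 1) x 2^2 = 4
  Digit '1' (value 1) x 2^1 = 2
  Digit '0' (value 0) x 2^0 = 0
Sum = 1694

1694


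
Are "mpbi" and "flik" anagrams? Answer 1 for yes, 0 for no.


Strings: "mpbi", "flik"
Sorted first:  bimp
Sorted second: fikl
Differ at position 0: 'b' vs 'f' => not anagrams

0


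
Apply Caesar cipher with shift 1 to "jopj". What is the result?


Caesar cipher: shift "jopj" by 1
  'j' (pos 9) + 1 = pos 10 = 'k'
  'o' (pos 14) + 1 = pos 15 = 'p'
  'p' (pos 15) + 1 = pos 16 = 'q'
  'j' (pos 9) + 1 = pos 10 = 'k'
Result: kpqk

kpqk


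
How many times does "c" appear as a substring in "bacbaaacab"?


Searching for "c" in "bacbaaacab"
Scanning each position:
  Position 0: "b" => no
  Position 1: "a" => no
  Position 2: "c" => MATCH
  Position 3: "b" => no
  Position 4: "a" => no
  Position 5: "a" => no
  Position 6: "a" => no
  Position 7: "c" => MATCH
  Position 8: "a" => no
  Position 9: "b" => no
Total occurrences: 2

2


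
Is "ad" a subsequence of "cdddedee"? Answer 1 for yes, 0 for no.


Check if "ad" is a subsequence of "cdddedee"
Greedy scan:
  Position 0 ('c'): no match needed
  Position 1 ('d'): no match needed
  Position 2 ('d'): no match needed
  Position 3 ('d'): no match needed
  Position 4 ('e'): no match needed
  Position 5 ('d'): no match needed
  Position 6 ('e'): no match needed
  Position 7 ('e'): no match needed
Only matched 0/2 characters => not a subsequence

0


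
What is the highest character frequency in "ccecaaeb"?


Input: ccecaaeb
Character counts:
  'a': 2
  'b': 1
  'c': 3
  'e': 2
Maximum frequency: 3

3


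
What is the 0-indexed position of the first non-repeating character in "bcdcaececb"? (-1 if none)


Input: bcdcaececb
Character frequencies:
  'a': 1
  'b': 2
  'c': 4
  'd': 1
  'e': 2
Scanning left to right for freq == 1:
  Position 0 ('b'): freq=2, skip
  Position 1 ('c'): freq=4, skip
  Position 2 ('d'): unique! => answer = 2

2


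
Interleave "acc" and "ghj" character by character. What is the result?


Interleaving "acc" and "ghj":
  Position 0: 'a' from first, 'g' from second => "ag"
  Position 1: 'c' from first, 'h' from second => "ch"
  Position 2: 'c' from first, 'j' from second => "cj"
Result: agchcj

agchcj


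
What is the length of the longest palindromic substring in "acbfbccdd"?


Input: "acbfbccdd"
Checking substrings for palindromes:
  [1:6] "cbfbc" (len 5) => palindrome
  [2:5] "bfb" (len 3) => palindrome
  [5:7] "cc" (len 2) => palindrome
  [7:9] "dd" (len 2) => palindrome
Longest palindromic substring: "cbfbc" with length 5

5


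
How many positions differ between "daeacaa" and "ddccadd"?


Comparing "daeacaa" and "ddccadd" position by position:
  Position 0: 'd' vs 'd' => same
  Position 1: 'a' vs 'd' => DIFFER
  Position 2: 'e' vs 'c' => DIFFER
  Position 3: 'a' vs 'c' => DIFFER
  Position 4: 'c' vs 'a' => DIFFER
  Position 5: 'a' vs 'd' => DIFFER
  Position 6: 'a' vs 'd' => DIFFER
Positions that differ: 6

6
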